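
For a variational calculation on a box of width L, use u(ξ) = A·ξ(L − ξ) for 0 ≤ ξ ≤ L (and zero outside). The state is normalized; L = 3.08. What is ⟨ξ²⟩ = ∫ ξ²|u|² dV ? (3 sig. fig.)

⟨ξ²⟩ = ∫ ξ^2 |u|² dξ over the full domain.
Expanding the polynomial and integrating term by term, the ratio of the moment integral to the normalization integral gives ⟨ξ²⟩ = 2·L^2/7.
Putting L = 3.08 gives 2.710.

⟨ξ^2⟩ ≈ 2.71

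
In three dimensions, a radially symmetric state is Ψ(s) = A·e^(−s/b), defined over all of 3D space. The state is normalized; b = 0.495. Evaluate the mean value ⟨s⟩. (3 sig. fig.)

⟨s⟩ ≈ 0.743

⟨s⟩ = ∫ s |Ψ|² 4πs² ds over the full domain.
The ratio of the moment integral to the normalization integral gives ⟨s⟩ = 3·b/2.
With b = 0.495, ⟨s⟩ = 0.7425.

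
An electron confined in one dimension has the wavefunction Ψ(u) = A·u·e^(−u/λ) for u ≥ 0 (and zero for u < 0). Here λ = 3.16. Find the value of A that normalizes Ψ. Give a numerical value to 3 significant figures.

Normalization requires ∫|Ψ|² du = 1, integrated from 0 to ∞.
Using ∫₀^∞ uⁿ e^(−αu) du = n!/αⁿ⁺¹, the integral (without the A² prefactor) comes out to λ^3/4.
So A² = (λ^3/4)^(−1).
Plugging in λ = 3.16 yields A = 0.3560.

A ≈ 0.356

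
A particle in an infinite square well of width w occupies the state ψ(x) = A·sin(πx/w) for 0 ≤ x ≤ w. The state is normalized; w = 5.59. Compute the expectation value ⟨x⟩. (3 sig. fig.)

⟨x⟩ ≈ 2.80

The expectation value is the |ψ|²-weighted average of x: ∫ x|ψ|² dx.
Evaluating both integrals, ⟨x⟩ = w/2.
Putting w = 5.59 gives 2.795.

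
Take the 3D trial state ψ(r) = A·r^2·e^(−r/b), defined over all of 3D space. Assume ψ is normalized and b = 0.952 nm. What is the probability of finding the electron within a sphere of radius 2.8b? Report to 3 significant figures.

P ≈ 0.330

P = ∫ |ψ|² 4πr² dr over r ≤ 2.8b.
The full normalization integral is A²·[45·π·b^7/2] = 1, fixing A².
In terms of u = r/b (A², 4π and the length scale all cancel between numerator and denominator), P = [∫_{0}^{2.8} u^6·e^(-2·u) du] / [∫_{0}^{∞} u^6·e^(-2·u) du].
Using ∫ u^6·e^(-2·u) du = -(4·u^6 + 12·u^5 + 30·u^4 + 60·u^3 + 90·u^2 + 90·u + 45)·e^(-2·u)/8, the numerator is ≈ 1.8548 and the denominator is 45/8.
The region integral divided by the full integral gives P = 0.3297.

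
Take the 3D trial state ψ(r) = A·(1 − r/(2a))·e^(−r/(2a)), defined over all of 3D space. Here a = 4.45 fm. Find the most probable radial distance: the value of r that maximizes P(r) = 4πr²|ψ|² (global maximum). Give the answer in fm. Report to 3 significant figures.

r ≈ 23.3 fm

Differentiate P(r) = 4πr²|ψ|² with respect to r and set to zero.
This gives r = a·(√(5) + 3).
With a = 4.45, the most probable radial distance is 23.30 fm.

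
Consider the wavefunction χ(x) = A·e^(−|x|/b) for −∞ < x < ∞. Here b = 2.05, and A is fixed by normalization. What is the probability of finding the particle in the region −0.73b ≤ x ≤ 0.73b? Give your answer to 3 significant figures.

P ≈ 0.768

P = ∫_{−0.73b}^{0.73b} |χ(x)|² dx.
The normalization integral ∫|χ|²dx over the whole domain equals b·A², and A² cancels in the ratio.
By symmetry take twice the x ≥ 0 contribution in numerator and denominator; the 2's cancel. Let u = x/b; then A² and the length scale cancel, so P = ∫_{0}^{0.73} e^(-2·u) du ÷ ∫_{0}^{∞} e^(-2·u) du.
With ∫ e^(-2·u) du = -e^(-2·u)/2 + C, the region integral is 1/2 - e^(-73/50)/2 and the full one is 1/2.
The result is P = 0.7678.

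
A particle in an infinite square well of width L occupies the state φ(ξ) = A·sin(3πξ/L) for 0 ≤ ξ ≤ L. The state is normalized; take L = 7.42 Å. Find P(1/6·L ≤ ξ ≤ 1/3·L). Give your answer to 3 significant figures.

P ≈ 0.167

The probability is P = ∫ |φ|² dξ over [1/6·L, 1/3·L].
With A² fixed by ∫|φ|² = 1, i.e. A² = (L/2)^(−1), substitute and integrate.
Let u = ξ/L; then A² and the length scale cancel, so P = ∫_{1/6}^{1/3} sin(3·π·u)^2 du ÷ ∫_{0}^{1} sin(3·π·u)^2 du.
With ∫ sin(3·π·u)^2 du = u/2 - sin(6·π·u)/(12·π) + C, the region integral is 1/12 and the full one is 1/2.
Taking the ratio, P = 1/6.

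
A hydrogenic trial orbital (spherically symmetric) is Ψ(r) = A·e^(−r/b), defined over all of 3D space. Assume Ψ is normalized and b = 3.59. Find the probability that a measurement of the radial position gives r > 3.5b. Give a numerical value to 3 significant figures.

P ≈ 0.0296

Integrate the radial probability density 4πr²|Ψ|² over r > 3.5b.
The full normalization integral is A²·[π·b^3] = 1, fixing A².
In terms of u = r/b (A², 4π and the length scale all cancel between numerator and denominator), P = [∫_{3.5}^{∞} u^2·e^(-2·u) du] / [∫_{0}^{∞} u^2·e^(-2·u) du].
With ∫ u^2·e^(-2·u) du = -(2·u^2 + 2·u + 1)·e^(-2·u)/4 + C, the region integral is 65·e^(-7)/8 and the full one is 1/4.
The region integral divided by the full integral gives P = 0.02964.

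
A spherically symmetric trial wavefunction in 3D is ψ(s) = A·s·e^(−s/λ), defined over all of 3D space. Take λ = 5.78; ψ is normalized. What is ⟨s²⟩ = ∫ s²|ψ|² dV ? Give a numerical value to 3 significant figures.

⟨s^2⟩ ≈ 251

By definition ⟨s²⟩ = ∫ s^2 |ψ(s)|² 4πs² ds.
Since the A² factors cancel between numerator and denominator, ⟨s²⟩ = 15·λ^2/2.
Putting λ = 5.78 gives 250.6.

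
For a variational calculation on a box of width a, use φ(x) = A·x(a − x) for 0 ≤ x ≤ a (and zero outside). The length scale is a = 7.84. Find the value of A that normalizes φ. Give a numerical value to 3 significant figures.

A ≈ 0.0318

We need A² ∫|f|² dx = 1, taking the integral from 0 to a.
Expanding the polynomial and integrating term by term, with φ = A·x(a − x), the integral evaluates to A²·[a^5/30].
Hence A² = 1/[a^5/30].
Plugging in a = 7.84 yields A = 0.03183.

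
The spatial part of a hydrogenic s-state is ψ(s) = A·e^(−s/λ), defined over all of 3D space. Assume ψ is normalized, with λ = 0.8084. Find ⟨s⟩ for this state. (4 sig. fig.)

By definition ⟨s⟩ = ∫ s |ψ(s)|² 4πs² ds.
Using ∫₀^∞ sⁿ e^(−αs) ds = n!/αⁿ⁺¹, the ratio of the moment integral to the normalization integral gives ⟨s⟩ = 3·λ/2.
Putting λ = 0.8084 gives 1.2126.

⟨s⟩ ≈ 1.213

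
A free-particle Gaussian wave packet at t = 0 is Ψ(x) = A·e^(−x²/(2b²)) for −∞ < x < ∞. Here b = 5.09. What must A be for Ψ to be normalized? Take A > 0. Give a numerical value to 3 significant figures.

Normalization requires ∫|Ψ|² dx = 1, integrated from −∞ to ∞.
Differentiating ∫e^(−αx²) dx = √(π/α) under α to get the higher moments, the integral (without the A² prefactor) comes out to √(π)·b.
Hence A² = 1/[√(π)·b].
Plugging in b = 5.09 yields A = 0.3329.

A ≈ 0.333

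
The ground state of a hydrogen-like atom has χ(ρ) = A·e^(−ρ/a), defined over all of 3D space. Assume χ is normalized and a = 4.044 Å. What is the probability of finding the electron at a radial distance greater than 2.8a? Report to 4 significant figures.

Integrate the radial probability density 4πρ²|χ|² over ρ > 2.8a.
The full normalization integral is A²·[π·a^3] = 1, fixing A².
In terms of u = ρ/a (A², 4π and the length scale all cancel between numerator and denominator), P = [∫_{2.8}^{∞} u^2·e^(-2·u) du] / [∫_{0}^{∞} u^2·e^(-2·u) du].
With ∫ u^2·e^(-2·u) du = -(2·u^2 + 2·u + 1)·e^(-2·u)/4 + C, the region integral is 557·e^(-28/5)/100 and the full one is 1/4.
This evaluates to P = 0.082388.

P ≈ 0.08239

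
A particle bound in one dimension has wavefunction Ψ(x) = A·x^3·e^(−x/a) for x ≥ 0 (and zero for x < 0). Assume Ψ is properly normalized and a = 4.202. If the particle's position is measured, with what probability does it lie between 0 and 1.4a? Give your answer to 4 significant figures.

P = ∫_{0}^{1.4a} |Ψ(x)|² dx.
With A² fixed by ∫|Ψ|² = 1, i.e. A² = (45·a^7/8)^(−1), substitute and integrate.
Substituting u = x/a, A² and the length scale cancel in the ratio: P = ∫_{0}^{1.4} u^6·e^(-2·u) du / ∫_{0}^{∞} u^6·e^(-2·u) du.
With ∫ u^6·e^(-2·u) du = -(4·u^6 + 12·u^5 + 30·u^4 + 60·u^3 + 90·u^2 + 90·u + 45)·e^(-2·u)/8 + C, the region integral is ≈ 0.137310 and the full one is 45/8.
Taking the ratio, P = 0.024411.

P ≈ 0.02441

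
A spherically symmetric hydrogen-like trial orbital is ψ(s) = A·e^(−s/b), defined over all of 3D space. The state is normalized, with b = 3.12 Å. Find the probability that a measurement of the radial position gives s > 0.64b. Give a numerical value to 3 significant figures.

P = ∫ |ψ|² 4πs² ds over s > 0.64b.
The full normalization integral is A²·[π·b^3] = 1, fixing A².
In terms of u = s/b (A², 4π and the length scale all cancel between numerator and denominator), P = [∫_{0.64}^{∞} u^2·e^(-2·u) du] / [∫_{0}^{∞} u^2·e^(-2·u) du].
Using ∫ u^2·e^(-2·u) du = -(2·u^2 + 2·u + 1)·e^(-2·u)/4, the numerator is 1937·e^(-32/25)/2500 and the denominator is 1/4.
The region integral divided by the full integral gives P = 0.8617.

P ≈ 0.862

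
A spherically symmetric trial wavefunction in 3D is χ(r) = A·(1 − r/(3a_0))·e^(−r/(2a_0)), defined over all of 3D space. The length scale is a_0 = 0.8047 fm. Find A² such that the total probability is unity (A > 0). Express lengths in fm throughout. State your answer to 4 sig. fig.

The normalization condition is ∫|χ|² 4πr² dr = 1 from 0 to ∞.
In 3D with spherical symmetry the volume element is 4πr² dr.
Using ∫₀^∞ rⁿ e^(−αr) dr = n!/αⁿ⁺¹, ∫|χ|² 4πr² dr = A²·(8·π·a_0^3/3).
So A² = (8·π·a_0^3/3)^(−1).
Plugging in a_0 = 0.8047 yields A = 0.47862.

A^2 ≈ 0.2291 fm^(-3)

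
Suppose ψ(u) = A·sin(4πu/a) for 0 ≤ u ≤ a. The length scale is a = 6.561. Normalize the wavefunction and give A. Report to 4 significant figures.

A ≈ 0.5521

Require ∫ |ψ|² du = 1 over the whole domain.
Using sin²θ = (1 − cos 2θ)/2, carrying out the integral gives A² · a/2.
So A² = (a/2)^(−1).
Substituting a = 6.561 gives A² = 0.30483, so A = 0.55212.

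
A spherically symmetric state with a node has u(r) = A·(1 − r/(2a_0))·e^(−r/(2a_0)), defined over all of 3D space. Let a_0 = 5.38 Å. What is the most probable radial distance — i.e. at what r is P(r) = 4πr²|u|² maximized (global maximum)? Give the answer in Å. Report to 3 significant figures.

r ≈ 28.2 Å

Differentiate P(r) = 4πr²|u|² with respect to r and set to zero.
Solving yields r = a_0·(√(5) + 3).
With a_0 = 5.38, the most probable radial distance is 28.17 Å.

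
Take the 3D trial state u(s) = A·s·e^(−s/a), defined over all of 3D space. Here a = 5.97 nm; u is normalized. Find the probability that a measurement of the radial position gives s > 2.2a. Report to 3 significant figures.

P ≈ 0.551

With dV = 4πs²ds, the probability is ∫|u|² dV over s > 2.2a.
A² is fixed by ∫₀^∞ 4πs²|u|² ds = 1, i.e. A² = (3·π·a^5)^(−1).
Let t = s/a; then A², 4π and the length scale all cancel, so P = ∫_{2.2}^{∞} t^4·e^(-2·t) dt ÷ ∫_{0}^{∞} t^4·e^(-2·t) dt.
With ∫ t^4·e^(-2·t) dt = -(t^4/2 + t^3 + 3·t^2/2 + 3·t/2 + 3/4)·e^(-2·t) + C, the region integral is ≈ 0.41339 and the full one is 3/4.
Taking the ratio yields P = 0.5512.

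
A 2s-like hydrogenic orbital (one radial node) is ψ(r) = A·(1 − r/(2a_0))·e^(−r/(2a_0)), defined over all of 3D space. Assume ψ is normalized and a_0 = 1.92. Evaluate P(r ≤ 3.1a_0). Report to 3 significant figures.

Integrate the radial probability density 4πr²|ψ|² over r ≤ 3.1a_0.
The full normalization integral is A²·[8·π·a_0^3] = 1, fixing A².
Substituting u = r/a_0, A², 4π and the length scale all cancel in the ratio: P = ∫_{0}^{3.1} u^2·(1 - u/2)^2·e^(-u) du / ∫_{0}^{∞} u^2·(1 - u/2)^2·e^(-u) du.
Using ∫ u^2·(1 - u/2)^2·e^(-u) du = -(u^4/4 + u^2 + 2·u + 2)·e^(-u), the numerator is ≈ 0.15758 and the denominator is 2.
The region integral divided by the full integral gives P = 0.07879.

P ≈ 0.0788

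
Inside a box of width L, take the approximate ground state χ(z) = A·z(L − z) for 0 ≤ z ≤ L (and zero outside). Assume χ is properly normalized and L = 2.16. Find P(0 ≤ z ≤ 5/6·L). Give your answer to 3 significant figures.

P ≈ 0.965

|χ|² is the probability density, so P = ∫_{0}^{5/6·L} |χ|² dz.
With A² fixed by ∫|χ|² = 1, i.e. A² = (L^5/30)^(−1), substitute and integrate.
Let u = z/L; then A² and the length scale cancel, so P = ∫_{0}^{5/6} u^2·(1 - u)^2 du ÷ ∫_{0}^{1} u^2·(1 - u)^2 du.
An antiderivative of u^2·(1 - u)^2 is u^3·(6·u^2 - 15·u + 10)/30; evaluating from 0 to 5/6 gives 125/3888, while the full integral is 1/30.
This works out to P = 625/648.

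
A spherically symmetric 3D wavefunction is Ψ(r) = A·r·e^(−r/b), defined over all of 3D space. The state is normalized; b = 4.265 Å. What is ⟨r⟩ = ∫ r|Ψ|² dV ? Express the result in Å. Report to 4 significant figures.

⟨r⟩ ≈ 10.66 Å

By definition ⟨r⟩ = ∫ r |Ψ(r)|² 4πr² dr.
With ∫₀^∞ r^5 e^(−αr) dr = 5!/α^6, since the A² factors cancel between numerator and denominator, ⟨r⟩ = 5·b/2.
Putting b = 4.265 gives 10.663.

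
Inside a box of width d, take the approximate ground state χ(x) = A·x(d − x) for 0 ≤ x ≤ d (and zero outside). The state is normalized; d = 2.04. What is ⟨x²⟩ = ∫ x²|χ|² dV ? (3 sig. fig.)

⟨x^2⟩ ≈ 1.19

The expectation value is the |χ|²-weighted average of x^2: ∫ x^2|χ|² dx.
Expanding the polynomial and integrating term by term, evaluating both integrals, ⟨x²⟩ = 2·d^2/7.
Putting d = 2.04 gives 1.189.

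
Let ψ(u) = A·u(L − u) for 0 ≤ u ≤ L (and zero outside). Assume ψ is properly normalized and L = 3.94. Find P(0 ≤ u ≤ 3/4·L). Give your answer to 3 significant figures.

P ≈ 0.896

The probability is P = ∫ |ψ|² du over [0, 3/4·L].
With A² fixed by ∫|ψ|² = 1, i.e. A² = (L^5/30)^(−1), substitute and integrate.
Let t = u/L; then A² and the length scale cancel, so P = ∫_{0}^{3/4} t^2·(1 - t)^2 dt ÷ ∫_{0}^{1} t^2·(1 - t)^2 dt.
Using ∫ t^2·(1 - t)^2 dt = t^3·(6·t^2 - 15·t + 10)/30, the numerator is 153/5120 and the denominator is 1/30.
The result is P = 459/512.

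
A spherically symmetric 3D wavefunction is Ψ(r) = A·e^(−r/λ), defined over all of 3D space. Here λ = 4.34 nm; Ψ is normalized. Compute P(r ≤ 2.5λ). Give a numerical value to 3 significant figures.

P ≈ 0.875

With dV = 4πr²dr, the probability is ∫|Ψ|² dV over r ≤ 2.5λ.
The full normalization integral is A²·[π·λ^3] = 1, fixing A².
In terms of u = r/λ (A², 4π and the length scale all cancel between numerator and denominator), P = [∫_{0}^{2.5} u^2·e^(-2·u) du] / [∫_{0}^{∞} u^2·e^(-2·u) du].
With ∫ u^2·e^(-2·u) du = -(2·u^2 + 2·u + 1)·e^(-2·u)/4 + C, the region integral is 1/4 - 37·e^(-5)/8 and the full one is 1/4.
This evaluates to P = 0.8753.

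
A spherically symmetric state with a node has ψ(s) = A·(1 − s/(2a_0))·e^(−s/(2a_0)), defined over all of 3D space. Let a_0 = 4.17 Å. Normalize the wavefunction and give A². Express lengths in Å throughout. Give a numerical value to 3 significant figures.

A^2 ≈ 0.000549 Å^(-3)

Require ∫ |ψ|² 4πs² ds = 1 over the whole domain.
(Spherical symmetry: dV = 4πs² ds.)
With ψ = A·(1 − s/(2a_0))·e^(−s/(2a_0)), the integral evaluates to A²·[8·π·a_0^3].
Hence A² = 1/[8·π·a_0^3].
With a_0 = 4.17: A² = 0.0005487 and A = 0.02342.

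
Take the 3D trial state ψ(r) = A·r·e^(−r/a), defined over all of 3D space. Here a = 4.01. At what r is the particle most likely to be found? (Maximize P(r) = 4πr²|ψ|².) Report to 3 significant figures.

r ≈ 8.02

Set d/dr [P(r) = 4πr²|ψ|²] = 0 and solve for r > 0.
This gives r = 2·a.
With a = 4.01, the most probable radial distance is 8.020.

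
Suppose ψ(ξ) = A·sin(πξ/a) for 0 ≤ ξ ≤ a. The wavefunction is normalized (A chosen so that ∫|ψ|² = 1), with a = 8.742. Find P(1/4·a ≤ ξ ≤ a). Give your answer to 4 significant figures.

P ≈ 0.9092

The probability is P = ∫ |ψ|² dξ over [1/4·a, a].
Since A² = 1/(a/2), this is the region integral divided by the full normalization integral.
Substituting u = ξ/a, A² and the length scale cancel in the ratio: P = ∫_{1/4}^{1} sin(π·u)^2 du / ∫_{0}^{1} sin(π·u)^2 du.
With ∫ sin(π·u)^2 du = u/2 - sin(2·π·u)/(4·π) + C, the region integral is 1/(4·π) + 3/8 and the full one is 1/2.
The result is P = (2 + 3·π)/(4·π).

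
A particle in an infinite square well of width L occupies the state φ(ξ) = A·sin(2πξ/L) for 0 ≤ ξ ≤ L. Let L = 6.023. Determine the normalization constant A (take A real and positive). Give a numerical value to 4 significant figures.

Normalization requires ∫|φ|² dξ = 1, integrated from 0 to L.
Using sin²θ = (1 − cos 2θ)/2, carrying out the integral gives A² · L/2.
Plugging in L = 6.023 yields A = 0.57625.

A ≈ 0.5762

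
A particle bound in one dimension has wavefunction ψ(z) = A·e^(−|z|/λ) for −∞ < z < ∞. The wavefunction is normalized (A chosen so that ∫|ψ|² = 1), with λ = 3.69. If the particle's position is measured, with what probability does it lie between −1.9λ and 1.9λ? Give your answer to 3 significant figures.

P ≈ 0.978

P = ∫_{−1.9λ}^{1.9λ} |ψ(z)|² dz.
With A² fixed by ∫|ψ|² = 1, i.e. A² = (λ)^(−1), substitute and integrate.
Both integrals are even about z = 0, so only the z ≥ 0 halves are needed (the factors of 2 cancel). Substituting u = z/λ, A² and the length scale cancel in the ratio: P = ∫_{0}^{1.9} e^(-2·u) du / ∫_{0}^{∞} e^(-2·u) du.
Using ∫ e^(-2·u) du = -e^(-2·u)/2, the numerator is 1/2 - e^(-19/5)/2 and the denominator is 1/2.
Taking the ratio, P = 0.9776.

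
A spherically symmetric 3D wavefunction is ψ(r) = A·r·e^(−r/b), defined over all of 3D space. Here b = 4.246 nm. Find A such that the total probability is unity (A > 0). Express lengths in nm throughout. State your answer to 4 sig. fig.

Require ∫ |ψ|² 4πr² dr = 1 over the whole domain.
Recall ∫₀^∞ r^m e^(−r/β) dr = m!·β^(m+1), with ψ = A·r·e^(−r/b), the integral evaluates to A²·[3·π·b^5].
Hence A² = 1/[3·π·b^5].
Plugging in b = 4.246 yields A = 0.0087683.

A ≈ 0.008768 nm^(-5/2)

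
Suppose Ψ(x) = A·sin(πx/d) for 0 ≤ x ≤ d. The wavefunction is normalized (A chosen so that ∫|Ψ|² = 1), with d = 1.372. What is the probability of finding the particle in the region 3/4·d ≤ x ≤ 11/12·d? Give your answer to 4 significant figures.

|Ψ|² is the probability density, so P = ∫_{3/4·d}^{11/12·d} |Ψ|² dx.
Since A² = 1/(d/2), this is the region integral divided by the full normalization integral.
Let u = x/d; then A² and the length scale cancel, so P = ∫_{3/4}^{11/12} sin(π·u)^2 du ÷ ∫_{0}^{1} sin(π·u)^2 du.
With ∫ sin(π·u)^2 du = u/2 - sin(2·π·u)/(4·π) + C, the region integral is 1/12 - 1/(8·π) and the full one is 1/2.
This works out to P = (-3 + 2·π)/(12·π).

P ≈ 0.08709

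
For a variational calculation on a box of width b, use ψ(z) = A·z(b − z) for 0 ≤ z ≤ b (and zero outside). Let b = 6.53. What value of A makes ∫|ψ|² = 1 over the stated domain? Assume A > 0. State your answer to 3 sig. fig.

Require ∫ |ψ|² dz = 1 over the whole domain.
The integral (without the A² prefactor) comes out to b^5/30.
With b = 6.53: A² = 0.002527 and A = 0.05027.

A ≈ 0.0503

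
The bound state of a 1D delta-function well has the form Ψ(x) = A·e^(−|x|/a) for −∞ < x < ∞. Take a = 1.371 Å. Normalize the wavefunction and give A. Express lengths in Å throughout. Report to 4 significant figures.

A ≈ 0.8540 Å^(-1/2)

Normalization requires ∫|Ψ|² dx = 1, integrated from −∞ to ∞.
With ∫₀^∞ x^0 e^(−αx) dx = 0!/α^1, the integral (without the A² prefactor) comes out to a.
Hence A² = 1/[a].
Substituting a = 1.371 gives A² = 0.72939, so A = 0.85405.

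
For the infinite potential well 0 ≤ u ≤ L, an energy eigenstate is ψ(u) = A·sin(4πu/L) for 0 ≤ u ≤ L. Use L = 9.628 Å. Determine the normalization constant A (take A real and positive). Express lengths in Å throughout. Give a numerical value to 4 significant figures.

We need A² ∫|f|² du = 1, taking the integral from 0 to L.
The integral (without the A² prefactor) comes out to L/2.
Setting this equal to 1 gives A² = 1/(L/2).
Plugging in L = 9.628 yields A = 0.45577.

A ≈ 0.4558 Å^(-1/2)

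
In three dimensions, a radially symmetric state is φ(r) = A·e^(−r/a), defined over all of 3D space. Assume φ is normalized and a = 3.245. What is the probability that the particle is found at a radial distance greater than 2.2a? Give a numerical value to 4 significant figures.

P ≈ 0.1851

P = ∫ |φ|² 4πr² dr over r > 2.2a.
Normalization gives A² = 1/(π·a^3).
In terms of u = r/a (A², 4π and the length scale all cancel between numerator and denominator), P = [∫_{2.2}^{∞} u^2·e^(-2·u) du] / [∫_{0}^{∞} u^2·e^(-2·u) du].
An antiderivative of u^2·e^(-2·u) is -(2·u^2 + 2·u + 1)·e^(-2·u)/4; evaluating from 2.2 to ∞ gives 377·e^(-22/5)/100, while the full integral is 1/4.
Taking the ratio yields P = 0.18514.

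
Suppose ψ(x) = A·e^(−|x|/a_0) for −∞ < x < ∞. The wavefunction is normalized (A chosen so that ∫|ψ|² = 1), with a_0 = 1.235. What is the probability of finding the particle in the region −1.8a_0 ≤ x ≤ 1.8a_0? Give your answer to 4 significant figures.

P ≈ 0.9727

P = ∫_{−1.8a_0}^{1.8a_0} |ψ(x)|² dx.
Since A² = 1/(a_0), this is the region integral divided by the full normalization integral.
By symmetry take twice the x ≥ 0 contribution in numerator and denominator; the 2's cancel. Substituting u = x/a_0, A² and the length scale cancel in the ratio: P = ∫_{0}^{1.8} e^(-2·u) du / ∫_{0}^{∞} e^(-2·u) du.
An antiderivative of e^(-2·u) is -e^(-2·u)/2; evaluating from 0 to 1.8 gives 1/2 - e^(-18/5)/2, while the full integral is 1/2.
This works out to P = 0.97268.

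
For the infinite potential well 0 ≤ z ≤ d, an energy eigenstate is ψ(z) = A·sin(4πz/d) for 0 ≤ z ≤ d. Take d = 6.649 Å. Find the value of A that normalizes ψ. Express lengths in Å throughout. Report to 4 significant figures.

Normalization requires ∫|ψ|² dz = 1, integrated from 0 to d.
∫|ψ|² dz = A²·(d/2).
Plugging in d = 6.649 yields A = 0.54845.

A ≈ 0.5484 Å^(-1/2)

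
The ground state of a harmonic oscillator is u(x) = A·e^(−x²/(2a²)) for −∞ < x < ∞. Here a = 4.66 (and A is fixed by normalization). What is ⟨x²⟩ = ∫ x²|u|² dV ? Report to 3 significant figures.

The expectation value is the |u|²-weighted average of x^2: ∫ x^2|u|² dx.
Since the A² factors cancel between numerator and denominator, ⟨x²⟩ = a^2/2.
Putting a = 4.66 gives 10.86.

⟨x^2⟩ ≈ 10.9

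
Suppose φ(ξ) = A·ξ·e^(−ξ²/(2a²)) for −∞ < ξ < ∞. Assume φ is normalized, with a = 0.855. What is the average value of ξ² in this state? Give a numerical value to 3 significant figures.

⟨ξ^2⟩ ≈ 1.10

By definition ⟨ξ²⟩ = ∫ ξ^2 |φ(ξ)|² dξ.
The ratio of the moment integral to the normalization integral gives ⟨ξ²⟩ = 3·a^2/2.
Putting a = 0.855 gives 1.097.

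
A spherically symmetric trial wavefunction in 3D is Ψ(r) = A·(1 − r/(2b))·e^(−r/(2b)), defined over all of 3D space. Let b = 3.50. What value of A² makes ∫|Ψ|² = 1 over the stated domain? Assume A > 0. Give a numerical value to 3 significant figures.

A^2 ≈ 0.000928

Require ∫ |Ψ|² 4πr² dr = 1 over the whole domain.
∫|Ψ|² 4πr² dr = A²·(8·π·b^3).
So A² = (8·π·b^3)^(−1).
Plugging in b = 3.50 yields A = 0.03046.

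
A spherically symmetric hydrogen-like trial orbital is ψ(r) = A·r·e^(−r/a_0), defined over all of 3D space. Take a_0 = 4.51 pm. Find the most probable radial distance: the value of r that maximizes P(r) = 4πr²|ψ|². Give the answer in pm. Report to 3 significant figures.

Differentiate P(r) = 4πr²|ψ|² with respect to r and set to zero.
Solving yields r = 2·a_0.
With a_0 = 4.51, the most probable radial distance is 9.020 pm.

r ≈ 9.02 pm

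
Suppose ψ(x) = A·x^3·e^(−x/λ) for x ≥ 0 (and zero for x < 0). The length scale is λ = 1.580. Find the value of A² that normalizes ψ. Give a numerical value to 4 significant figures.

Normalization requires ∫|ψ|² dx = 1, integrated from 0 to ∞.
With ψ = A·x^3·e^(−x/λ), the integral evaluates to A²·[45·λ^7/8].
Hence A² = 1/[45·λ^7/8].
Plugging in λ = 1.580 yields A = 0.085043.

A^2 ≈ 0.007232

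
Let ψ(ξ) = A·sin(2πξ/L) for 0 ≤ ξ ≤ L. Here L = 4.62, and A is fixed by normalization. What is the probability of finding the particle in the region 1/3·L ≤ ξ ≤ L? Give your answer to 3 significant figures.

The probability is P = ∫ |ψ|² dξ over [1/3·L, L].
The normalization integral ∫|ψ|²dξ over the whole domain equals L/2·A², and A² cancels in the ratio.
In terms of u = ξ/L (A² and the length scale cancel between numerator and denominator), P = [∫_{1/3}^{1} sin(2·π·u)^2 du] / [∫_{0}^{1} sin(2·π·u)^2 du].
With ∫ sin(2·π·u)^2 du = u/2 - sin(4·π·u)/(8·π) + C, the region integral is -√(3)/(16·π) + 1/3 and the full one is 1/2.
This works out to P = -√(3)/(8·π) + 2/3.

P ≈ 0.598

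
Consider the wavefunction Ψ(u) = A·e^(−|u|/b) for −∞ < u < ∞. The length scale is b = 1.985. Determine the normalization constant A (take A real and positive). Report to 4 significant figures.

A ≈ 0.7098

Normalization requires ∫|Ψ|² du = 1, integrated from −∞ to ∞.
Recall ∫₀^∞ u^m e^(−u/β) du = m!·β^(m+1), ∫|Ψ|² du = A²·(b).
So A² = (b)^(−1).
With b = 1.985: A² = 0.50378 and A = 0.70977.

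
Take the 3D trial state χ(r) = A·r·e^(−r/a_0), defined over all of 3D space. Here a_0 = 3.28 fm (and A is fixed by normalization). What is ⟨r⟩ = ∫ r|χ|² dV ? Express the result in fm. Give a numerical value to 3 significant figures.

By definition ⟨r⟩ = ∫ r |χ(r)|² 4πr² dr.
With ∫₀^∞ r^5 e^(−αr) dr = 5!/α^6, since the A² factors cancel between numerator and denominator, ⟨r⟩ = 5·a_0/2.
With a_0 = 3.28, ⟨r⟩ = 8.200.

⟨r⟩ ≈ 8.20 fm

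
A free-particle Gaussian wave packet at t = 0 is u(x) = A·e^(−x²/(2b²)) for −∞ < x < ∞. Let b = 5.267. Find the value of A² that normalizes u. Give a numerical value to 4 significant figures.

We need A² ∫|f|² dx = 1, taking the integral from −∞ to ∞.
Differentiating ∫e^(−αx²) dx = √(π/α) under α to get the higher moments, the integral (without the A² prefactor) comes out to √(π)·b.
Hence A² = 1/[√(π)·b].
With b = 5.267: A² = 0.10712 and A = 0.32729.

A^2 ≈ 0.1071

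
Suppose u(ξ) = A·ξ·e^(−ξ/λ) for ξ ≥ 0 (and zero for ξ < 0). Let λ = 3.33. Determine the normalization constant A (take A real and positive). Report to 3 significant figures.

Normalization requires ∫|u|² dξ = 1, integrated from 0 to ∞.
The integral (without the A² prefactor) comes out to λ^3/4.
So A² = (λ^3/4)^(−1).
Substituting λ = 3.33 gives A² = 0.1083, so A = 0.3291.

A ≈ 0.329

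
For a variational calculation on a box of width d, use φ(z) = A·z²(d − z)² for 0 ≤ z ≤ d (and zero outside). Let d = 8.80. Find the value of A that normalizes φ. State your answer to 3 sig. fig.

The normalization condition is ∫|φ|² dz = 1 from 0 to d.
Expanding the polynomial and integrating term by term, ∫|φ|² dz = A²·(d^9/630).
Hence A² = 1/[d^9/630].
With d = 8.80: A² = 0.000001991 and A = 0.001411.

A ≈ 0.00141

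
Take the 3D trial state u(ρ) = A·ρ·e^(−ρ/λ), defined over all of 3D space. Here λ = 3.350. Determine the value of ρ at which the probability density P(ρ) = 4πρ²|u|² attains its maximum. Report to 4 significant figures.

ρ ≈ 6.700

Differentiate P(ρ) = 4πρ²|u|² with respect to ρ and set to zero.
This gives ρ = 2·λ.
With λ = 3.350, the most probable radial distance is 6.7000.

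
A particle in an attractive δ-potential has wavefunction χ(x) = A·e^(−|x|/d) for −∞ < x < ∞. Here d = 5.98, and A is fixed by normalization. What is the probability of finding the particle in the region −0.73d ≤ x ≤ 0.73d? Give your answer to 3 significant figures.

P ≈ 0.768

The probability is P = ∫ |χ|² dx over [−0.73d, 0.73d].
Since A² = 1/(d), this is the region integral divided by the full normalization integral.
By symmetry take twice the x ≥ 0 contribution in numerator and denominator; the 2's cancel. Let u = x/d; then A² and the length scale cancel, so P = ∫_{0}^{0.73} e^(-2·u) du ÷ ∫_{0}^{∞} e^(-2·u) du.
An antiderivative of e^(-2·u) is -e^(-2·u)/2; evaluating from 0 to 0.73 gives 1/2 - e^(-73/50)/2, while the full integral is 1/2.
Evaluating gives P = 0.7678.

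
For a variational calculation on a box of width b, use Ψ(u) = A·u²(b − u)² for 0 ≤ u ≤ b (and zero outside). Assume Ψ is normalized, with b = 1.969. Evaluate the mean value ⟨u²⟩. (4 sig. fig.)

The expectation value is the |Ψ|²-weighted average of u^2: ∫ u^2|Ψ|² du.
Expanding the polynomial and integrating term by term, since the A² factors cancel between numerator and denominator, ⟨u²⟩ = 3·b^2/11.
Putting b = 1.969 gives 1.0574.

⟨u^2⟩ ≈ 1.057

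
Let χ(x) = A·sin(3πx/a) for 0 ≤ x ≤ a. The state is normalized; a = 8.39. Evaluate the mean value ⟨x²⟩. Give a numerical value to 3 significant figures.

⟨x^2⟩ ≈ 23.1

By definition ⟨x²⟩ = ∫ x^2 |χ(x)|² dx.
The ratio of the moment integral to the normalization integral gives ⟨x²⟩ = -a^2/(18·π^2) + a^2/3.
Putting a = 8.39 gives 23.07.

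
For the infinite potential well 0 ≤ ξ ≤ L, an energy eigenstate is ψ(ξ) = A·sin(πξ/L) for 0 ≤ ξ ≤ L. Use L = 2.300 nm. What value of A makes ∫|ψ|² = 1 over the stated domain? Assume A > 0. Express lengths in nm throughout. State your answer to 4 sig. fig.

We need A² ∫|f|² dξ = 1, taking the integral from 0 to L.
Using sin²θ = (1 − cos 2θ)/2, ∫|ψ|² dξ = A²·(L/2).
So A² = (L/2)^(−1).
With L = 2.300: A² = 0.86957 and A = 0.93250.

A ≈ 0.9325 nm^(-1/2)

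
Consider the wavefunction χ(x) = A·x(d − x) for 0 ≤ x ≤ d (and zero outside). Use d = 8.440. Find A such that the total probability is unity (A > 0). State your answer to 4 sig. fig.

A ≈ 0.02647

Require ∫ |χ|² dx = 1 over the whole domain.
Expanding the polynomial and integrating term by term, with χ = A·x(d − x), the integral evaluates to A²·[d^5/30].
Hence A² = 1/[d^5/30].
Plugging in d = 8.440 yields A = 0.026467.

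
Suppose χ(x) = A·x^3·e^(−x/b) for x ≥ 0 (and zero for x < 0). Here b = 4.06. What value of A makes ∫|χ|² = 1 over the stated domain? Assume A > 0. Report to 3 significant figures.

Require ∫ |χ|² dx = 1 over the whole domain.
With ∫₀^∞ x^6 e^(−αx) dx = 6!/α^7, carrying out the integral gives A² · 45·b^7/8.
So A² = (45·b^7/8)^(−1).
Substituting b = 4.06 gives A² = 0.000009777, so A = 0.003127.

A ≈ 0.00313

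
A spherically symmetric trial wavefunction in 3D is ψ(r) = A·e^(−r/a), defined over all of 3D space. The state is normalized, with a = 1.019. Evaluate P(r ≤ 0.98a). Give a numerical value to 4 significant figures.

Integrate the radial probability density 4πr²|ψ|² over r ≤ 0.98a.
The full normalization integral is A²·[π·a^3] = 1, fixing A².
Substituting u = r/a, A², 4π and the length scale all cancel in the ratio: P = ∫_{0}^{0.98} u^2·e^(-2·u) du / ∫_{0}^{∞} u^2·e^(-2·u) du.
An antiderivative of u^2·e^(-2·u) is -(2·u^2 + 2·u + 1)·e^(-2·u)/4; evaluating from 0 to 0.98 gives 1/4 - 6101·e^(-49/25)/5000, while the full integral is 1/4.
The region integral divided by the full integral gives P = 0.31250.

P ≈ 0.3125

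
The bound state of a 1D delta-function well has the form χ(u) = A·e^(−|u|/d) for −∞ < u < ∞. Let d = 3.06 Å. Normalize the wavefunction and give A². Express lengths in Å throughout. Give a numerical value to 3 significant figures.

Require ∫ |χ|² du = 1 over the whole domain.
Recall ∫₀^∞ u^m e^(−u/β) du = m!·β^(m+1), with χ = A·e^(−|u|/d), the integral evaluates to A²·[d].
Hence A² = 1/[d].
Plugging in d = 3.06 yields A = 0.5717.

A^2 ≈ 0.327 Å^(-1)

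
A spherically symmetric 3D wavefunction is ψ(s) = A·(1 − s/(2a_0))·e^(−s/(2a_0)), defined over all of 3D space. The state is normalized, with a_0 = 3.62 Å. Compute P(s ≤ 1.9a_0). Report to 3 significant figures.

P ≈ 0.0526

Integrate the radial probability density 4πs²|ψ|² over s ≤ 1.9a_0.
Normalization gives A² = 1/(8·π·a_0^3).
In terms of u = s/a_0 (A², 4π and the length scale all cancel between numerator and denominator), P = [∫_{0}^{1.9} u^2·(1 - u/2)^2·e^(-u) du] / [∫_{0}^{∞} u^2·(1 - u/2)^2·e^(-u) du].
An antiderivative of u^2·(1 - u/2)^2·e^(-u) is -(u^4/4 + u^2 + 2·u + 2)·e^(-u); evaluating from 0 to 1.9 gives ≈ 0.10526, while the full integral is 2.
Taking the ratio yields P = 0.05263.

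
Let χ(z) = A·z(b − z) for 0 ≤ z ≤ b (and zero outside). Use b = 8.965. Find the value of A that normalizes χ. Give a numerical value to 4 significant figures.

A ≈ 0.02276

The normalization condition is ∫|χ|² dz = 1 from 0 to b.
∫|χ|² dz = A²·(b^5/30).
Hence A² = 1/[b^5/30].
Plugging in b = 8.965 yields A = 0.022761.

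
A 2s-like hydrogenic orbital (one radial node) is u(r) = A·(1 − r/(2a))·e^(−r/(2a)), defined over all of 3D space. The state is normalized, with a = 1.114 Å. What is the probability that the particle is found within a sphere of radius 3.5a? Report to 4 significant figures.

Integrate the radial probability density 4πr²|u|² over r ≤ 3.5a.
The full normalization integral is A²·[8·π·a^3] = 1, fixing A².
Substituting t = r/a, A², 4π and the length scale all cancel in the ratio: P = ∫_{0}^{3.5} t^2·(1 - t/2)^2·e^(-t) dt / ∫_{0}^{∞} t^2·(1 - t/2)^2·e^(-t) dt.
Using ∫ t^2·(1 - t/2)^2·e^(-t) dt = -(t^4/4 + t^2 + 2·t + 2)·e^(-t), the numerator is 2 - 3761·e^(-7/2)/64 and the denominator is 2.
Taking the ratio yields P = 0.11272.

P ≈ 0.1127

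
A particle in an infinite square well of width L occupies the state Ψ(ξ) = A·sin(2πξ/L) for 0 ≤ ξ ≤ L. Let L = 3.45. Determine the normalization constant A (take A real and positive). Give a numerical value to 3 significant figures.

Require ∫ |Ψ|² dξ = 1 over the whole domain.
Carrying out the integral gives A² · L/2.
With L = 3.45: A² = 0.5797 and A = 0.7614.

A ≈ 0.761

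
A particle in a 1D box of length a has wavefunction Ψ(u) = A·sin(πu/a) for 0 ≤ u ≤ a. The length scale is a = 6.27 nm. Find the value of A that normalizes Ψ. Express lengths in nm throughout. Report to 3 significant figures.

Normalization requires ∫|Ψ|² du = 1, integrated from 0 to a.
With ∫₀^a sin²(nπu/a) du = a/2, the integral (without the A² prefactor) comes out to a/2.
So A² = (a/2)^(−1).
With a = 6.27: A² = 0.3190 and A = 0.5648.

A ≈ 0.565 nm^(-1/2)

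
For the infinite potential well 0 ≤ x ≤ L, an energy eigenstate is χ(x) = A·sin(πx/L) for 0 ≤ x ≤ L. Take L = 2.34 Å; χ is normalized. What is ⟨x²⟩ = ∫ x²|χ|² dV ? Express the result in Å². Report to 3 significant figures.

The expectation value is the |χ|²-weighted average of x^2: ∫ x^2|χ|² dx.
The ratio of the moment integral to the normalization integral gives ⟨x²⟩ = -L^2/(2·π^2) + L^2/3.
Putting L = 2.34 gives 1.548.

⟨x^2⟩ ≈ 1.55 Å^2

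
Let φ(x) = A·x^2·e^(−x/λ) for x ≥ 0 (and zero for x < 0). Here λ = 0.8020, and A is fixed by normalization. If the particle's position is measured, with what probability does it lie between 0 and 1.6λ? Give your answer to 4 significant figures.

|φ|² is the probability density, so P = ∫_{0}^{1.6λ} |φ|² dx.
The normalization integral ∫|φ|²dx over the whole domain equals 3·λ^5/4·A², and A² cancels in the ratio.
Substituting u = x/λ, A² and the length scale cancel in the ratio: P = ∫_{0}^{1.6} u^4·e^(-2·u) du / ∫_{0}^{∞} u^4·e^(-2·u) du.
With ∫ u^4·e^(-2·u) du = -(u^4/2 + u^3 + 3·u^2/2 + 3·u/2 + 3/4)·e^(-2·u) + C, the region integral is ≈ 0.164541 and the full one is 3/4.
Taking the ratio, P = 0.21939.

P ≈ 0.2194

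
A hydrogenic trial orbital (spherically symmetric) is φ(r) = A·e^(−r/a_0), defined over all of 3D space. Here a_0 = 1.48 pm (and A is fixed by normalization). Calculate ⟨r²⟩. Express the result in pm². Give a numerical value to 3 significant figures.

⟨r^2⟩ ≈ 6.57 pm^2

⟨r²⟩ = ∫ r^2 |φ|² 4πr² dr over the full domain.
The ratio of the moment integral to the normalization integral gives ⟨r²⟩ = 3·a_0^2.
With a_0 = 1.48, ⟨r^2⟩ = 6.571.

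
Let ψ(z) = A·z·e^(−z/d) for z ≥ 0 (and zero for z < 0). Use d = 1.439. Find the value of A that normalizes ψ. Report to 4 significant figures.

Require ∫ |ψ|² dz = 1 over the whole domain.
The integral (without the A² prefactor) comes out to d^3/4.
So A² = (d^3/4)^(−1).
Substituting d = 1.439 gives A² = 1.3424, so A = 1.1586.

A ≈ 1.159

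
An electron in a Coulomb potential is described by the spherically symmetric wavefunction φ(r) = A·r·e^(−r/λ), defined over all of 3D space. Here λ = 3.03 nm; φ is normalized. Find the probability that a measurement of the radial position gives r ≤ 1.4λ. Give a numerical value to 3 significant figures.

Integrate the radial probability density 4πr²|φ|² over r ≤ 1.4λ.
Normalization gives A² = 1/(3·π·λ^5).
Substituting u = r/λ, A², 4π and the length scale all cancel in the ratio: P = ∫_{0}^{1.4} u^4·e^(-2·u) du / ∫_{0}^{∞} u^4·e^(-2·u) du.
An antiderivative of u^4·e^(-2·u) is -(u^4/2 + u^3 + 3·u^2/2 + 3·u/2 + 3/4)·e^(-2·u); evaluating from 0 to 1.4 gives ≈ 0.11424, while the full integral is 3/4.
The region integral divided by the full integral gives P = 0.1523.

P ≈ 0.152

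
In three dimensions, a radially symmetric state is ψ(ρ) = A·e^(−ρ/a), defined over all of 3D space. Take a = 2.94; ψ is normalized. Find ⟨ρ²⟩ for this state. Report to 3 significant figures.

⟨ρ^2⟩ ≈ 25.9

⟨ρ²⟩ = ∫ ρ^2 |ψ|² 4πρ² dρ over the full domain.
Evaluating both integrals, ⟨ρ²⟩ = 3·a^2.
With a = 2.94, ⟨ρ^2⟩ = 25.93.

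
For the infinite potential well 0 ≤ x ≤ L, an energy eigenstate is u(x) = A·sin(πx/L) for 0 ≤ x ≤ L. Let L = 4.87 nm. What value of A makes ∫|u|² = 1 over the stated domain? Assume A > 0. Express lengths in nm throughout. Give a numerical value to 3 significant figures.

A ≈ 0.641 nm^(-1/2)

The normalization condition is ∫|u|² dx = 1 from 0 to L.
∫|u|² dx = A²·(L/2).
So A² = (L/2)^(−1).
Substituting L = 4.87 gives A² = 0.4107, so A = 0.6408.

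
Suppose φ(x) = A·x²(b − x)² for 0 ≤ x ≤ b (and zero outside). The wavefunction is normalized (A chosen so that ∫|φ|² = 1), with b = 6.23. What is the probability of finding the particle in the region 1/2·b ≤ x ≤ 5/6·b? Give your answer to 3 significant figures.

P = ∫_{1/2·b}^{5/6·b} |φ(x)|² dx.
With A² fixed by ∫|φ|² = 1, i.e. A² = (b^9/630)^(−1), substitute and integrate.
Let u = x/b; then A² and the length scale cancel, so P = ∫_{1/2}^{5/6} u^4·(1 - u)^4 du ÷ ∫_{0}^{1} u^4·(1 - u)^4 du.
With ∫ u^4·(1 - u)^4 du = u^5·(70·u^4 - 315·u^3 + 540·u^2 - 420·u + 126)/630 + C, the region integral is ≈ 0.00077944 and the full one is 1/630.
Taking the ratio, P = 0.4910.

P ≈ 0.491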